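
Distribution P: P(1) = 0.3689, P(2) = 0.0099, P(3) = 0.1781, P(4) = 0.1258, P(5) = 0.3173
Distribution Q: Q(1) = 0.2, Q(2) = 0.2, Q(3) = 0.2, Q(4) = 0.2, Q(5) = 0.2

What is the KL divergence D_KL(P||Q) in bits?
0.3802 bits

D_KL(P||Q) = Σ P(x) log₂(P(x)/Q(x))

Computing term by term:
  P(1)·log₂(P(1)/Q(1)) = 0.3689·log₂(0.3689/0.2) = 0.32582
  P(2)·log₂(P(2)/Q(2)) = 0.0099·log₂(0.0099/0.2) = -0.04293
  P(3)·log₂(P(3)/Q(3)) = 0.1781·log₂(0.1781/0.2) = -0.02980
  P(4)·log₂(P(4)/Q(4)) = 0.1258·log₂(0.1258/0.2) = -0.08414
  P(5)·log₂(P(5)/Q(5)) = 0.3173·log₂(0.3173/0.2) = 0.21127

D_KL(P||Q) = 0.32582 - 0.04293 - 0.02980 - 0.08414 + 0.21127 = 0.38022 ≈ 0.3802 bits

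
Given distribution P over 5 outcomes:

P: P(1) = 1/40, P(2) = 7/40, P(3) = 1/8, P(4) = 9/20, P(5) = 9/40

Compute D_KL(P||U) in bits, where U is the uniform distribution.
0.3712 bits

U(i) = 1/5 for all i

D_KL(P||U) = Σ P(x) log₂(P(x) / (1/5))
           = Σ P(x) log₂(P(x)) + log₂(5)
           = log₂(5) - H(P)

H(P) = -Σ P(x) log₂(P(x)):
  -P(1)·log₂(P(1)) = -(1/40)·log₂(1/40) = 0.13305
  -P(2)·log₂(P(2)) = -(7/40)·log₂(7/40) = 0.44005
  -P(3)·log₂(P(3)) = -(1/8)·log₂(1/8) = 0.37500
  -P(4)·log₂(P(4)) = -(9/20)·log₂(9/20) = 0.51840
  -P(5)·log₂(P(5)) = -(9/40)·log₂(9/40) = 0.48420
H(P) = 0.13305 + 0.44005 + 0.37500 + 0.51840 + 0.48420 = 1.95070 bits

log₂(5) = 2.32193 bits

D_KL(P||U) = 2.32193 - 1.95070 = 0.37123 ≈ 0.3712 bits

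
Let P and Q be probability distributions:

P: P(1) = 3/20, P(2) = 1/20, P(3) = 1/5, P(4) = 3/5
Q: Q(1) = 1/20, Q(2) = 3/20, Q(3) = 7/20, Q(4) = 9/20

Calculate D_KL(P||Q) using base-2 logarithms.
0.2460 bits

D_KL(P||Q) = Σ P(x) log₂(P(x)/Q(x))

Computing term by term:
  P(1)·log₂(P(1)/Q(1)) = (3/20)·log₂((3/20)/(1/20)) = 0.23774
  P(2)·log₂(P(2)/Q(2)) = (1/20)·log₂((1/20)/(3/20)) = -0.07925
  P(3)·log₂(P(3)/Q(3)) = (1/5)·log₂((1/5)/(7/20)) = -0.16147
  P(4)·log₂(P(4)/Q(4)) = (3/5)·log₂((3/5)/(9/20)) = 0.24902

D_KL(P||Q) = 0.23774 - 0.07925 - 0.16147 + 0.24902 = 0.24604 ≈ 0.2460 bits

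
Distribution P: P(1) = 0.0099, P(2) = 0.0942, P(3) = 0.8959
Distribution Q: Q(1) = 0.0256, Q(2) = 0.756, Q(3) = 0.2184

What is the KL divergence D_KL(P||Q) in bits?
1.5278 bits

D_KL(P||Q) = Σ P(x) log₂(P(x)/Q(x))

Computing term by term:
  P(1)·log₂(P(1)/Q(1)) = 0.0099·log₂(0.0099/0.0256) = -0.01357
  P(2)·log₂(P(2)/Q(2)) = 0.0942·log₂(0.0942/0.756) = -0.28303
  P(3)·log₂(P(3)/Q(3)) = 0.8959·log₂(0.8959/0.2184) = 1.82438

D_KL(P||Q) = -0.01357 - 0.28303 + 1.82438 = 1.52778 ≈ 1.5278 bits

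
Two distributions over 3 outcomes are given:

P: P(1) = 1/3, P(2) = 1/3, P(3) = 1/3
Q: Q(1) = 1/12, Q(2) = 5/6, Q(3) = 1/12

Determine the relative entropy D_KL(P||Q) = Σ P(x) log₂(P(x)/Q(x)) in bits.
0.8927 bits

D_KL(P||Q) = Σ P(x) log₂(P(x)/Q(x))

Computing term by term:
  P(1)·log₂(P(1)/Q(1)) = (1/3)·log₂((1/3)/(1/12)) = 0.66667
  P(2)·log₂(P(2)/Q(2)) = (1/3)·log₂((1/3)/(5/6)) = -0.44064
  P(3)·log₂(P(3)/Q(3)) = (1/3)·log₂((1/3)/(1/12)) = 0.66667

D_KL(P||Q) = 0.66667 - 0.44064 + 0.66667 = 0.89270 ≈ 0.8927 bits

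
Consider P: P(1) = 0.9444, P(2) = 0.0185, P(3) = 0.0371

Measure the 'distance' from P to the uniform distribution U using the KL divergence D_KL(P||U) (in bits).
1.2242 bits

U(i) = 1/3 for all i

D_KL(P||U) = Σ P(x) log₂(P(x) / (1/3))
           = Σ P(x) log₂(P(x)) + log₂(3)
           = log₂(3) - H(P)

H(P) = -Σ P(x) log₂(P(x)):
  -P(1)·log₂(P(1)) = -(0.9444)·log₂(0.9444) = 0.07794
  -P(2)·log₂(P(2)) = -(0.0185)·log₂(0.0185) = 0.10649
  -P(3)·log₂(P(3)) = -(0.0371)·log₂(0.0371) = 0.17632
H(P) = 0.07794 + 0.10649 + 0.17632 = 0.36075 bits

log₂(3) = 1.58496 bits

D_KL(P||U) = 1.58496 - 0.36075 = 1.22421 ≈ 1.2242 bits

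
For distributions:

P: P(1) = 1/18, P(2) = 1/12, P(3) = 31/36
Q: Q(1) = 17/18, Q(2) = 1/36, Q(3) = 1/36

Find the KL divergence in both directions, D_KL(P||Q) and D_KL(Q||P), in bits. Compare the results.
D_KL(P||Q) = 4.1711 bits, D_KL(Q||P) = 3.6787 bits. D_KL(P||Q) is larger than D_KL(Q||P) by 0.4924 bits; the two directions differ.

D_KL(P||Q) = Σ P(x) log₂(P(x)/Q(x))

Computing term by term:
  P(1)·log₂(P(1)/Q(1)) = (1/18)·log₂((1/18)/(17/18)) = -0.22708
  P(2)·log₂(P(2)/Q(2)) = (1/12)·log₂((1/12)/(1/36)) = 0.13208
  P(3)·log₂(P(3)/Q(3)) = (31/36)·log₂((31/36)/(1/36)) = 4.26611

D_KL(P||Q) = -0.22708 + 0.13208 + 4.26611 = 4.17111 ≈ 4.1711 bits

D_KL(Q||P) = Σ Q(x) log₂(Q(x)/P(x))

Computing term by term:
  Q(1)·log₂(Q(1)/P(1)) = (17/18)·log₂((17/18)/(1/18)) = 3.86038
  Q(2)·log₂(Q(2)/P(2)) = (1/36)·log₂((1/36)/(1/12)) = -0.04403
  Q(3)·log₂(Q(3)/P(3)) = (1/36)·log₂((1/36)/(31/36)) = -0.13762

D_KL(Q||P) = 3.86038 - 0.04403 - 0.13762 = 3.67873 ≈ 3.6787 bits

These are NOT equal (difference: 0.4924 bits). KL divergence is asymmetric: D_KL(P||Q) ≠ D_KL(Q||P) in general.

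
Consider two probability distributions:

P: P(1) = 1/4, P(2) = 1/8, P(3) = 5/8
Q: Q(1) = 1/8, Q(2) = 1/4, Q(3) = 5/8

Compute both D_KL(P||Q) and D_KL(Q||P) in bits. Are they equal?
D_KL(P||Q) = 0.1250 bits, D_KL(Q||P) = 0.1250 bits. Yes, in this case they are equal (although KL divergence is not symmetric in general).

D_KL(P||Q) = Σ P(x) log₂(P(x)/Q(x))

Computing term by term:
  P(1)·log₂(P(1)/Q(1)) = (1/4)·log₂((1/4)/(1/8)) = 0.25000
  P(2)·log₂(P(2)/Q(2)) = (1/8)·log₂((1/8)/(1/4)) = -0.12500
  P(3)·log₂(P(3)/Q(3)) = (5/8)·log₂((5/8)/(5/8)) = 0.00000

D_KL(P||Q) = 0.25000 - 0.12500 + 0.00000 = 0.12500 ≈ 0.1250 bits

D_KL(Q||P) = Σ Q(x) log₂(Q(x)/P(x))

Computing term by term:
  Q(1)·log₂(Q(1)/P(1)) = (1/8)·log₂((1/8)/(1/4)) = -0.12500
  Q(2)·log₂(Q(2)/P(2)) = (1/4)·log₂((1/4)/(1/8)) = 0.25000
  Q(3)·log₂(Q(3)/P(3)) = (5/8)·log₂((5/8)/(5/8)) = 0.00000

D_KL(Q||P) = -0.12500 + 0.25000 + 0.00000 = 0.12500 ≈ 0.1250 bits

These ARE equal here. Q is P with outcomes relabeled (Q(1) = P(2), Q(2) = P(1)) by a relabeling that is its own inverse, so the two sums contain exactly the same terms in a different order. This is a special case — KL divergence is not symmetric in general: D_KL(P||Q) ≠ D_KL(Q||P) for most P, Q.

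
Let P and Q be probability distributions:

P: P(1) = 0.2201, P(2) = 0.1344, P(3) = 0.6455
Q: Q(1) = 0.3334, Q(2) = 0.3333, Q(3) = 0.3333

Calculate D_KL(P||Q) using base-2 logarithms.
0.3076 bits

D_KL(P||Q) = Σ P(x) log₂(P(x)/Q(x))

Computing term by term:
  P(1)·log₂(P(1)/Q(1)) = 0.2201·log₂(0.2201/0.3334) = -0.13186
  P(2)·log₂(P(2)/Q(2)) = 0.1344·log₂(0.1344/0.3333) = -0.17610
  P(3)·log₂(P(3)/Q(3)) = 0.6455·log₂(0.6455/0.3333) = 0.61555

D_KL(P||Q) = -0.13186 - 0.17610 + 0.61555 = 0.30759 ≈ 0.3076 bits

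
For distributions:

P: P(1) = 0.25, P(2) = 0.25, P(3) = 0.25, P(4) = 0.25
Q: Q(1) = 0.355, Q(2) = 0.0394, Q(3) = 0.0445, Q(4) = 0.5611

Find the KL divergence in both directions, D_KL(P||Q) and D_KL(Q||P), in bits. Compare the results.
D_KL(P||Q) = 0.8709 bits, D_KL(Q||P) = 0.6182 bits. D_KL(P||Q) is larger than D_KL(Q||P) by 0.2527 bits; the two directions differ.

D_KL(P||Q) = Σ P(x) log₂(P(x)/Q(x))

Computing term by term:
  P(1)·log₂(P(1)/Q(1)) = 0.25·log₂(0.25/0.355) = -0.12647
  P(2)·log₂(P(2)/Q(2)) = 0.25·log₂(0.25/0.0394) = 0.66642
  P(3)·log₂(P(3)/Q(3)) = 0.25·log₂(0.25/0.0445) = 0.62251
  P(4)·log₂(P(4)/Q(4)) = 0.25·log₂(0.25/0.5611) = -0.29158

D_KL(P||Q) = -0.12647 + 0.66642 + 0.62251 - 0.29158 = 0.87088 ≈ 0.8709 bits

D_KL(Q||P) = Σ Q(x) log₂(Q(x)/P(x))

Computing term by term:
  Q(1)·log₂(Q(1)/P(1)) = 0.355·log₂(0.355/0.25) = 0.17959
  Q(2)·log₂(Q(2)/P(2)) = 0.0394·log₂(0.0394/0.25) = -0.10503
  Q(3)·log₂(Q(3)/P(3)) = 0.0445·log₂(0.0445/0.25) = -0.11081
  Q(4)·log₂(Q(4)/P(4)) = 0.5611·log₂(0.5611/0.25) = 0.65443

D_KL(Q||P) = 0.17959 - 0.10503 - 0.11081 + 0.65443 = 0.61818 ≈ 0.6182 bits

These are NOT equal (difference: 0.2527 bits). KL divergence is asymmetric: D_KL(P||Q) ≠ D_KL(Q||P) in general.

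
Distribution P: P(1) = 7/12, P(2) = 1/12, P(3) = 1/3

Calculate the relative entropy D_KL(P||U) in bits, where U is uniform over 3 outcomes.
0.3043 bits

U(i) = 1/3 for all i

D_KL(P||U) = Σ P(x) log₂(P(x) / (1/3))
           = Σ P(x) log₂(P(x)) + log₂(3)
           = log₂(3) - H(P)

H(P) = -Σ P(x) log₂(P(x)):
  -P(1)·log₂(P(1)) = -(7/12)·log₂(7/12) = 0.45360
  -P(2)·log₂(P(2)) = -(1/12)·log₂(1/12) = 0.29875
  -P(3)·log₂(P(3)) = -(1/3)·log₂(1/3) = 0.52832
H(P) = 0.45360 + 0.29875 + 0.52832 = 1.28067 bits

log₂(3) = 1.58496 bits

D_KL(P||U) = 1.58496 - 1.28067 = 0.30429 ≈ 0.3043 bits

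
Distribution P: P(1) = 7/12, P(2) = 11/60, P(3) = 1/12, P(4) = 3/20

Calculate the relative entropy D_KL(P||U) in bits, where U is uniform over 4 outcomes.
0.3884 bits

U(i) = 1/4 for all i

D_KL(P||U) = Σ P(x) log₂(P(x) / (1/4))
           = Σ P(x) log₂(P(x)) + log₂(4)
           = log₂(4) - H(P)

H(P) = -Σ P(x) log₂(P(x)):
  -P(1)·log₂(P(1)) = -(7/12)·log₂(7/12) = 0.45360
  -P(2)·log₂(P(2)) = -(11/60)·log₂(11/60) = 0.44870
  -P(3)·log₂(P(3)) = -(1/12)·log₂(1/12) = 0.29875
  -P(4)·log₂(P(4)) = -(3/20)·log₂(3/20) = 0.41054
H(P) = 0.45360 + 0.44870 + 0.29875 + 0.41054 = 1.61159 bits

log₂(4) = 2.00000 bits

D_KL(P||U) = 2.00000 - 1.61159 = 0.38841 ≈ 0.3884 bits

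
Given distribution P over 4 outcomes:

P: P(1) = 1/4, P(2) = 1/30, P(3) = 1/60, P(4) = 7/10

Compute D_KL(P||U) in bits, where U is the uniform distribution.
0.8778 bits

U(i) = 1/4 for all i

D_KL(P||U) = Σ P(x) log₂(P(x) / (1/4))
           = Σ P(x) log₂(P(x)) + log₂(4)
           = log₂(4) - H(P)

H(P) = -Σ P(x) log₂(P(x)):
  -P(1)·log₂(P(1)) = -(1/4)·log₂(1/4) = 0.50000
  -P(2)·log₂(P(2)) = -(1/30)·log₂(1/30) = 0.16356
  -P(3)·log₂(P(3)) = -(1/60)·log₂(1/60) = 0.09845
  -P(4)·log₂(P(4)) = -(7/10)·log₂(7/10) = 0.36020
H(P) = 0.50000 + 0.16356 + 0.09845 + 0.36020 = 1.12221 bits

log₂(4) = 2.00000 bits

D_KL(P||U) = 2.00000 - 1.12221 = 0.87779 ≈ 0.8778 bits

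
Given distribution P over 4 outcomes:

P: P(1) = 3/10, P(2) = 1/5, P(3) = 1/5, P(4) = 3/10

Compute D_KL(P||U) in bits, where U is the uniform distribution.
0.0290 bits

U(i) = 1/4 for all i

D_KL(P||U) = Σ P(x) log₂(P(x) / (1/4))
           = Σ P(x) log₂(P(x)) + log₂(4)
           = log₂(4) - H(P)

H(P) = -Σ P(x) log₂(P(x)):
  -P(1)·log₂(P(1)) = -(3/10)·log₂(3/10) = 0.52109
  -P(2)·log₂(P(2)) = -(1/5)·log₂(1/5) = 0.46439
  -P(3)·log₂(P(3)) = -(1/5)·log₂(1/5) = 0.46439
  -P(4)·log₂(P(4)) = -(3/10)·log₂(3/10) = 0.52109
H(P) = 0.52109 + 0.46439 + 0.46439 + 0.52109 = 1.97096 bits

log₂(4) = 2.00000 bits

D_KL(P||U) = 2.00000 - 1.97096 = 0.02904 ≈ 0.0290 bits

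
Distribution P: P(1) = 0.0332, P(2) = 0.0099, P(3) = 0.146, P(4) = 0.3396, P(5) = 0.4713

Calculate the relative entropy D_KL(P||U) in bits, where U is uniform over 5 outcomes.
0.6470 bits

U(i) = 1/5 for all i

D_KL(P||U) = Σ P(x) log₂(P(x) / (1/5))
           = Σ P(x) log₂(P(x)) + log₂(5)
           = log₂(5) - H(P)

H(P) = -Σ P(x) log₂(P(x)):
  -P(1)·log₂(P(1)) = -(0.0332)·log₂(0.0332) = 0.16310
  -P(2)·log₂(P(2)) = -(0.0099)·log₂(0.0099) = 0.06592
  -P(3)·log₂(P(3)) = -(0.146)·log₂(0.146) = 0.40529
  -P(4)·log₂(P(4)) = -(0.3396)·log₂(0.3396) = 0.52913
  -P(5)·log₂(P(5)) = -(0.4713)·log₂(0.4713) = 0.51149
H(P) = 0.16310 + 0.06592 + 0.40529 + 0.52913 + 0.51149 = 1.67493 bits

log₂(5) = 2.32193 bits

D_KL(P||U) = 2.32193 - 1.67493 = 0.64700 ≈ 0.6470 bits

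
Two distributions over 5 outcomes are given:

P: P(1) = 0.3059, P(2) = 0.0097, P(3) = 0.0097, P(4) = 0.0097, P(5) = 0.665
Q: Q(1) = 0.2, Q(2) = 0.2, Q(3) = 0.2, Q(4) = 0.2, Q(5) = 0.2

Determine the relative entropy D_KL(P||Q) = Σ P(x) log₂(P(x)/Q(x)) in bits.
1.2132 bits

D_KL(P||Q) = Σ P(x) log₂(P(x)/Q(x))

Computing term by term:
  P(1)·log₂(P(1)/Q(1)) = 0.3059·log₂(0.3059/0.2) = 0.18754
  P(2)·log₂(P(2)/Q(2)) = 0.0097·log₂(0.0097/0.2) = -0.04235
  P(3)·log₂(P(3)/Q(3)) = 0.0097·log₂(0.0097/0.2) = -0.04235
  P(4)·log₂(P(4)/Q(4)) = 0.0097·log₂(0.0097/0.2) = -0.04235
  P(5)·log₂(P(5)/Q(5)) = 0.665·log₂(0.665/0.2) = 1.15268

D_KL(P||Q) = 0.18754 - 0.04235 - 0.04235 - 0.04235 + 1.15268 = 1.21317 ≈ 1.2132 bits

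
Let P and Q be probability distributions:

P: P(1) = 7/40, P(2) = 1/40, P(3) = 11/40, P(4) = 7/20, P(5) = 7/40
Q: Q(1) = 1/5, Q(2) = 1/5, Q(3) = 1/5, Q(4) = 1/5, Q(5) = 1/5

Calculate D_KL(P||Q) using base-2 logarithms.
0.2665 bits

D_KL(P||Q) = Σ P(x) log₂(P(x)/Q(x))

Computing term by term:
  P(1)·log₂(P(1)/Q(1)) = (7/40)·log₂((7/40)/(1/5)) = -0.03371
  P(2)·log₂(P(2)/Q(2)) = (1/40)·log₂((1/40)/(1/5)) = -0.07500
  P(3)·log₂(P(3)/Q(3)) = (11/40)·log₂((11/40)/(1/5)) = 0.12634
  P(4)·log₂(P(4)/Q(4)) = (7/20)·log₂((7/20)/(1/5)) = 0.28257
  P(5)·log₂(P(5)/Q(5)) = (7/40)·log₂((7/40)/(1/5)) = -0.03371

D_KL(P||Q) = -0.03371 - 0.07500 + 0.12634 + 0.28257 - 0.03371 = 0.26649 ≈ 0.2665 bits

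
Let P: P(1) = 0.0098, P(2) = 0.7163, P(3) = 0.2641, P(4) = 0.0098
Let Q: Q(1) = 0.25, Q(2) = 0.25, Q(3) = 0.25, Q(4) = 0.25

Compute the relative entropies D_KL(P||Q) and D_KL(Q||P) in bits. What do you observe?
D_KL(P||Q) = 1.0171 bits, D_KL(Q||P) = 1.9371 bits. The two directions give different values (D_KL(Q||P) exceeds D_KL(P||Q) by 0.9200 bits): KL divergence is asymmetric.

D_KL(P||Q) = Σ P(x) log₂(P(x)/Q(x))

Computing term by term:
  P(1)·log₂(P(1)/Q(1)) = 0.0098·log₂(0.0098/0.25) = -0.04580
  P(2)·log₂(P(2)/Q(2)) = 0.7163·log₂(0.7163/0.25) = 1.08780
  P(3)·log₂(P(3)/Q(3)) = 0.2641·log₂(0.2641/0.25) = 0.02091
  P(4)·log₂(P(4)/Q(4)) = 0.0098·log₂(0.0098/0.25) = -0.04580

D_KL(P||Q) = -0.04580 + 1.08780 + 0.02091 - 0.04580 = 1.01711 ≈ 1.0171 bits

D_KL(Q||P) = Σ Q(x) log₂(Q(x)/P(x))

Computing term by term:
  Q(1)·log₂(Q(1)/P(1)) = 0.25·log₂(0.25/0.0098) = 1.16825
  Q(2)·log₂(Q(2)/P(2)) = 0.25·log₂(0.25/0.7163) = -0.37966
  Q(3)·log₂(Q(3)/P(3)) = 0.25·log₂(0.25/0.2641) = -0.01979
  Q(4)·log₂(Q(4)/P(4)) = 0.25·log₂(0.25/0.0098) = 1.16825

D_KL(Q||P) = 1.16825 - 0.37966 - 0.01979 + 1.16825 = 1.93705 ≈ 1.9371 bits

These are NOT equal (difference: 0.9200 bits). KL divergence is asymmetric: D_KL(P||Q) ≠ D_KL(Q||P) in general.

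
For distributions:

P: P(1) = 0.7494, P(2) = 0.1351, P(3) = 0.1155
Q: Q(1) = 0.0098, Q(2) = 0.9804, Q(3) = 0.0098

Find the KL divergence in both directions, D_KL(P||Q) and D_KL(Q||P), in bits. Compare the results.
D_KL(P||Q) = 4.7136 bits, D_KL(Q||P) = 2.7071 bits. D_KL(P||Q) is larger than D_KL(Q||P) by 2.0065 bits; the two directions differ.

D_KL(P||Q) = Σ P(x) log₂(P(x)/Q(x))

Computing term by term:
  P(1)·log₂(P(1)/Q(1)) = 0.7494·log₂(0.7494/0.0098) = 4.68885
  P(2)·log₂(P(2)/Q(2)) = 0.1351·log₂(0.1351/0.9804) = -0.38630
  P(3)·log₂(P(3)/Q(3)) = 0.1155·log₂(0.1155/0.0098) = 0.41106

D_KL(P||Q) = 4.68885 - 0.38630 + 0.41106 = 4.71361 ≈ 4.7136 bits

D_KL(Q||P) = Σ Q(x) log₂(Q(x)/P(x))

Computing term by term:
  Q(1)·log₂(Q(1)/P(1)) = 0.0098·log₂(0.0098/0.7494) = -0.06132
  Q(2)·log₂(Q(2)/P(2)) = 0.9804·log₂(0.9804/0.1351) = 2.80330
  Q(3)·log₂(Q(3)/P(3)) = 0.0098·log₂(0.0098/0.1155) = -0.03488

D_KL(Q||P) = -0.06132 + 2.80330 - 0.03488 = 2.70710 ≈ 2.7071 bits

These are NOT equal (difference: 2.0065 bits). KL divergence is asymmetric: D_KL(P||Q) ≠ D_KL(Q||P) in general.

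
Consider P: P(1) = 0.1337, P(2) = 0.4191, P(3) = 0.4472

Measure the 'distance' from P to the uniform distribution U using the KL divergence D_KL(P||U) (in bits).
0.1518 bits

U(i) = 1/3 for all i

D_KL(P||U) = Σ P(x) log₂(P(x) / (1/3))
           = Σ P(x) log₂(P(x)) + log₂(3)
           = log₂(3) - H(P)

H(P) = -Σ P(x) log₂(P(x)):
  -P(1)·log₂(P(1)) = -(0.1337)·log₂(0.1337) = 0.38812
  -P(2)·log₂(P(2)) = -(0.4191)·log₂(0.4191) = 0.52582
  -P(3)·log₂(P(3)) = -(0.4472)·log₂(0.4472) = 0.51920
H(P) = 0.38812 + 0.52582 + 0.51920 = 1.43314 bits

log₂(3) = 1.58496 bits

D_KL(P||U) = 1.58496 - 1.43314 = 0.15182 ≈ 0.1518 bits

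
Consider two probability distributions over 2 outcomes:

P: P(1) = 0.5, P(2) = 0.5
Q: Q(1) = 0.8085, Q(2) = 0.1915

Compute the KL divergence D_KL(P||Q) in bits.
0.3456 bits

D_KL(P||Q) = Σ P(x) log₂(P(x)/Q(x))

Computing term by term:
  P(1)·log₂(P(1)/Q(1)) = 0.5·log₂(0.5/0.8085) = -0.34666
  P(2)·log₂(P(2)/Q(2)) = 0.5·log₂(0.5/0.1915) = 0.69229

D_KL(P||Q) = -0.34666 + 0.69229 = 0.34563 ≈ 0.3456 bits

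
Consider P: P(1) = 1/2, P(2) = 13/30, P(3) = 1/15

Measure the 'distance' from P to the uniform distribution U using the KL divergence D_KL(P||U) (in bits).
0.3017 bits

U(i) = 1/3 for all i

D_KL(P||U) = Σ P(x) log₂(P(x) / (1/3))
           = Σ P(x) log₂(P(x)) + log₂(3)
           = log₂(3) - H(P)

H(P) = -Σ P(x) log₂(P(x)):
  -P(1)·log₂(P(1)) = -(1/2)·log₂(1/2) = 0.50000
  -P(2)·log₂(P(2)) = -(13/30)·log₂(13/30) = 0.52280
  -P(3)·log₂(P(3)) = -(1/15)·log₂(1/15) = 0.26046
H(P) = 0.50000 + 0.52280 + 0.26046 = 1.28326 bits

log₂(3) = 1.58496 bits

D_KL(P||U) = 1.58496 - 1.28326 = 0.30170 ≈ 0.3017 bits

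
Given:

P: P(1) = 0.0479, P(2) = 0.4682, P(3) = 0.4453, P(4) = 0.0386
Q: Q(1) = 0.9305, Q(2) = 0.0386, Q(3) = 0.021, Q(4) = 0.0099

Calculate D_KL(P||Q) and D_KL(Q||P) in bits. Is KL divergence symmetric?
D_KL(P||Q) = 3.5186 bits, D_KL(Q||P) = 3.7315 bits. No, KL divergence is not symmetric.

D_KL(P||Q) = Σ P(x) log₂(P(x)/Q(x))

Computing term by term:
  P(1)·log₂(P(1)/Q(1)) = 0.0479·log₂(0.0479/0.9305) = -0.20501
  P(2)·log₂(P(2)/Q(2)) = 0.4682·log₂(0.4682/0.0386) = 1.68573
  P(3)·log₂(P(3)/Q(3)) = 0.4453·log₂(0.4453/0.021) = 1.96213
  P(4)·log₂(P(4)/Q(4)) = 0.0386·log₂(0.0386/0.0099) = 0.07578

D_KL(P||Q) = -0.20501 + 1.68573 + 1.96213 + 0.07578 = 3.51863 ≈ 3.5186 bits

D_KL(Q||P) = Σ Q(x) log₂(Q(x)/P(x))

Computing term by term:
  Q(1)·log₂(Q(1)/P(1)) = 0.9305·log₂(0.9305/0.0479) = 3.98245
  Q(2)·log₂(Q(2)/P(2)) = 0.0386·log₂(0.0386/0.4682) = -0.13898
  Q(3)·log₂(Q(3)/P(3)) = 0.021·log₂(0.021/0.4453) = -0.09253
  Q(4)·log₂(Q(4)/P(4)) = 0.0099·log₂(0.0099/0.0386) = -0.01943

D_KL(Q||P) = 3.98245 - 0.13898 - 0.09253 - 0.01943 = 3.73151 ≈ 3.7315 bits

These are NOT equal (difference: 0.2129 bits). KL divergence is asymmetric: D_KL(P||Q) ≠ D_KL(Q||P) in general.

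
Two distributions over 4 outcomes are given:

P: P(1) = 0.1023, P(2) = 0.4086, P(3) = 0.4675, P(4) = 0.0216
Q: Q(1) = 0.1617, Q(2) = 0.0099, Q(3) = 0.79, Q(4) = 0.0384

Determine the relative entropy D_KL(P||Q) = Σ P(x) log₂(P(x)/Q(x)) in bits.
1.7537 bits

D_KL(P||Q) = Σ P(x) log₂(P(x)/Q(x))

Computing term by term:
  P(1)·log₂(P(1)/Q(1)) = 0.1023·log₂(0.1023/0.1617) = -0.06757
  P(2)·log₂(P(2)/Q(2)) = 0.4086·log₂(0.4086/0.0099) = 2.19300
  P(3)·log₂(P(3)/Q(3)) = 0.4675·log₂(0.4675/0.79) = -0.35384
  P(4)·log₂(P(4)/Q(4)) = 0.0216·log₂(0.0216/0.0384) = -0.01793

D_KL(P||Q) = -0.06757 + 2.19300 - 0.35384 - 0.01793 = 1.75366 ≈ 1.7537 bits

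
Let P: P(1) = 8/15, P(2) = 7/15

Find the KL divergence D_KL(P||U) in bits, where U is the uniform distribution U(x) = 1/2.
0.0032 bits

U(i) = 1/2 for all i

D_KL(P||U) = Σ P(x) log₂(P(x) / (1/2))
           = Σ P(x) log₂(P(x)) + log₂(2)
           = log₂(2) - H(P)

H(P) = -Σ P(x) log₂(P(x)):
  -P(1)·log₂(P(1)) = -(8/15)·log₂(8/15) = 0.48367
  -P(2)·log₂(P(2)) = -(7/15)·log₂(7/15) = 0.51312
H(P) = 0.48367 + 0.51312 = 0.99679 bits

log₂(2) = 1.00000 bits

D_KL(P||U) = 1.00000 - 0.99679 = 0.00321 ≈ 0.0032 bits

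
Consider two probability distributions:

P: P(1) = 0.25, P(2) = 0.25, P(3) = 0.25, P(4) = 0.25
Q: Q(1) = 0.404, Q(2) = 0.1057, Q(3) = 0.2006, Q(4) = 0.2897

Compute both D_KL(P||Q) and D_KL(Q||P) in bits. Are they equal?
D_KL(P||Q) = 0.1636 bits, D_KL(Q||P) = 0.1464 bits. No, they are not equal.

D_KL(P||Q) = Σ P(x) log₂(P(x)/Q(x))

Computing term by term:
  P(1)·log₂(P(1)/Q(1)) = 0.25·log₂(0.25/0.404) = -0.17311
  P(2)·log₂(P(2)/Q(2)) = 0.25·log₂(0.25/0.1057) = 0.31049
  P(3)·log₂(P(3)/Q(3)) = 0.25·log₂(0.25/0.2006) = 0.07940
  P(4)·log₂(P(4)/Q(4)) = 0.25·log₂(0.25/0.2897) = -0.05316

D_KL(P||Q) = -0.17311 + 0.31049 + 0.07940 - 0.05316 = 0.16362 ≈ 0.1636 bits

D_KL(Q||P) = Σ Q(x) log₂(Q(x)/P(x))

Computing term by term:
  Q(1)·log₂(Q(1)/P(1)) = 0.404·log₂(0.404/0.25) = 0.27974
  Q(2)·log₂(Q(2)/P(2)) = 0.1057·log₂(0.1057/0.25) = -0.13127
  Q(3)·log₂(Q(3)/P(3)) = 0.2006·log₂(0.2006/0.25) = -0.06371
  Q(4)·log₂(Q(4)/P(4)) = 0.2897·log₂(0.2897/0.25) = 0.06160

D_KL(Q||P) = 0.27974 - 0.13127 - 0.06371 + 0.06160 = 0.14636 ≈ 0.1464 bits

These are NOT equal (difference: 0.0172 bits). KL divergence is asymmetric: D_KL(P||Q) ≠ D_KL(Q||P) in general.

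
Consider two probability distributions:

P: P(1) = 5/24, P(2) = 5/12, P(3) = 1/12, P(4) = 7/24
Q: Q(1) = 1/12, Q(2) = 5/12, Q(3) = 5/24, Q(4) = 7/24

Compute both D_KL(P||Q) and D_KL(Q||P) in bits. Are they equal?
D_KL(P||Q) = 0.1652 bits, D_KL(Q||P) = 0.1652 bits. Yes, in this case they are equal (although KL divergence is not symmetric in general).

D_KL(P||Q) = Σ P(x) log₂(P(x)/Q(x))

Computing term by term:
  P(1)·log₂(P(1)/Q(1)) = (5/24)·log₂((5/24)/(1/12)) = 0.27540
  P(2)·log₂(P(2)/Q(2)) = (5/12)·log₂((5/12)/(5/12)) = 0.00000
  P(3)·log₂(P(3)/Q(3)) = (1/12)·log₂((1/12)/(5/24)) = -0.11016
  P(4)·log₂(P(4)/Q(4)) = (7/24)·log₂((7/24)/(7/24)) = 0.00000

D_KL(P||Q) = 0.27540 + 0.00000 - 0.11016 + 0.00000 = 0.16524 ≈ 0.1652 bits

D_KL(Q||P) = Σ Q(x) log₂(Q(x)/P(x))

Computing term by term:
  Q(1)·log₂(Q(1)/P(1)) = (1/12)·log₂((1/12)/(5/24)) = -0.11016
  Q(2)·log₂(Q(2)/P(2)) = (5/12)·log₂((5/12)/(5/12)) = 0.00000
  Q(3)·log₂(Q(3)/P(3)) = (5/24)·log₂((5/24)/(1/12)) = 0.27540
  Q(4)·log₂(Q(4)/P(4)) = (7/24)·log₂((7/24)/(7/24)) = 0.00000

D_KL(Q||P) = -0.11016 + 0.00000 + 0.27540 + 0.00000 = 0.16524 ≈ 0.1652 bits

These ARE equal here. Q is P with outcomes relabeled (Q(1) = P(3), Q(3) = P(1)) by a relabeling that is its own inverse, so the two sums contain exactly the same terms in a different order. This is a special case — KL divergence is not symmetric in general: D_KL(P||Q) ≠ D_KL(Q||P) for most P, Q.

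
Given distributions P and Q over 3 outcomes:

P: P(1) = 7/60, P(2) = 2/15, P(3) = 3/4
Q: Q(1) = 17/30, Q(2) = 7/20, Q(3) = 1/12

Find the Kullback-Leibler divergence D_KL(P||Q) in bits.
1.9258 bits

D_KL(P||Q) = Σ P(x) log₂(P(x)/Q(x))

Computing term by term:
  P(1)·log₂(P(1)/Q(1)) = (7/60)·log₂((7/60)/(17/30)) = -0.26601
  P(2)·log₂(P(2)/Q(2)) = (2/15)·log₂((2/15)/(7/20)) = -0.18564
  P(3)·log₂(P(3)/Q(3)) = (3/4)·log₂((3/4)/(1/12)) = 2.37744

D_KL(P||Q) = -0.26601 - 0.18564 + 2.37744 = 1.92579 ≈ 1.9258 bits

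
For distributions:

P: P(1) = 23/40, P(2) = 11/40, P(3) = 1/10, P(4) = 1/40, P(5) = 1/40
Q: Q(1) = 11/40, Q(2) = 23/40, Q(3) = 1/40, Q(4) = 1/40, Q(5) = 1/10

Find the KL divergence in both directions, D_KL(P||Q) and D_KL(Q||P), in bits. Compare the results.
D_KL(P||Q) = 0.4692 bits, D_KL(Q||P) = 0.4692 bits. The two directions give exactly the same value for this pair.

D_KL(P||Q) = Σ P(x) log₂(P(x)/Q(x))

Computing term by term:
  P(1)·log₂(P(1)/Q(1)) = (23/40)·log₂((23/40)/(11/40)) = 0.61187
  P(2)·log₂(P(2)/Q(2)) = (11/40)·log₂((11/40)/(23/40)) = -0.29264
  P(3)·log₂(P(3)/Q(3)) = (1/10)·log₂((1/10)/(1/40)) = 0.20000
  P(4)·log₂(P(4)/Q(4)) = (1/40)·log₂((1/40)/(1/40)) = 0.00000
  P(5)·log₂(P(5)/Q(5)) = (1/40)·log₂((1/40)/(1/10)) = -0.05000

D_KL(P||Q) = 0.61187 - 0.29264 + 0.20000 + 0.00000 - 0.05000 = 0.46923 ≈ 0.4692 bits

D_KL(Q||P) = Σ Q(x) log₂(Q(x)/P(x))

Computing term by term:
  Q(1)·log₂(Q(1)/P(1)) = (11/40)·log₂((11/40)/(23/40)) = -0.29264
  Q(2)·log₂(Q(2)/P(2)) = (23/40)·log₂((23/40)/(11/40)) = 0.61187
  Q(3)·log₂(Q(3)/P(3)) = (1/40)·log₂((1/40)/(1/10)) = -0.05000
  Q(4)·log₂(Q(4)/P(4)) = (1/40)·log₂((1/40)/(1/40)) = 0.00000
  Q(5)·log₂(Q(5)/P(5)) = (1/10)·log₂((1/10)/(1/40)) = 0.20000

D_KL(Q||P) = -0.29264 + 0.61187 - 0.05000 + 0.00000 + 0.20000 = 0.46923 ≈ 0.4692 bits

These ARE equal here. Q is P with outcomes relabeled (Q(1) = P(2), Q(2) = P(1), Q(3) = P(5), Q(5) = P(3)) by a relabeling that is its own inverse, so the two sums contain exactly the same terms in a different order. This is a special case — KL divergence is not symmetric in general: D_KL(P||Q) ≠ D_KL(Q||P) for most P, Q.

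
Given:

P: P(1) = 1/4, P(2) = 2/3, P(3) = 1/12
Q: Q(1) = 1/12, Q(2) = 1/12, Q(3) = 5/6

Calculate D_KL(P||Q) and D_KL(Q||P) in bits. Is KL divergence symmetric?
D_KL(P||Q) = 2.1194 bits, D_KL(Q||P) = 2.3862 bits. No, KL divergence is not symmetric.

D_KL(P||Q) = Σ P(x) log₂(P(x)/Q(x))

Computing term by term:
  P(1)·log₂(P(1)/Q(1)) = (1/4)·log₂((1/4)/(1/12)) = 0.39624
  P(2)·log₂(P(2)/Q(2)) = (2/3)·log₂((2/3)/(1/12)) = 2.00000
  P(3)·log₂(P(3)/Q(3)) = (1/12)·log₂((1/12)/(5/6)) = -0.27683

D_KL(P||Q) = 0.39624 + 2.00000 - 0.27683 = 2.11941 ≈ 2.1194 bits

D_KL(Q||P) = Σ Q(x) log₂(Q(x)/P(x))

Computing term by term:
  Q(1)·log₂(Q(1)/P(1)) = (1/12)·log₂((1/12)/(1/4)) = -0.13208
  Q(2)·log₂(Q(2)/P(2)) = (1/12)·log₂((1/12)/(2/3)) = -0.25000
  Q(3)·log₂(Q(3)/P(3)) = (5/6)·log₂((5/6)/(1/12)) = 2.76827

D_KL(Q||P) = -0.13208 - 0.25000 + 2.76827 = 2.38619 ≈ 2.3862 bits

These are NOT equal (difference: 0.2668 bits). KL divergence is asymmetric: D_KL(P||Q) ≠ D_KL(Q||P) in general.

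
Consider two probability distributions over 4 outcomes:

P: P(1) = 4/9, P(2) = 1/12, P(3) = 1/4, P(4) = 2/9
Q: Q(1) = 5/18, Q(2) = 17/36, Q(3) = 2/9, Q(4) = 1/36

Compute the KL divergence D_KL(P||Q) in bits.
0.8020 bits

D_KL(P||Q) = Σ P(x) log₂(P(x)/Q(x))

Computing term by term:
  P(1)·log₂(P(1)/Q(1)) = (4/9)·log₂((4/9)/(5/18)) = 0.30137
  P(2)·log₂(P(2)/Q(2)) = (1/12)·log₂((1/12)/(17/36)) = -0.20854
  P(3)·log₂(P(3)/Q(3)) = (1/4)·log₂((1/4)/(2/9)) = 0.04248
  P(4)·log₂(P(4)/Q(4)) = (2/9)·log₂((2/9)/(1/36)) = 0.66667

D_KL(P||Q) = 0.30137 - 0.20854 + 0.04248 + 0.66667 = 0.80198 ≈ 0.8020 bits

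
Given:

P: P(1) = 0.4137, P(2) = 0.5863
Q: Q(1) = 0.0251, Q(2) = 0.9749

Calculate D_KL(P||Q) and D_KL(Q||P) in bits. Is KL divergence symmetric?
D_KL(P||Q) = 1.2424 bits, D_KL(Q||P) = 0.6137 bits. No, KL divergence is not symmetric.

D_KL(P||Q) = Σ P(x) log₂(P(x)/Q(x))

Computing term by term:
  P(1)·log₂(P(1)/Q(1)) = 0.4137·log₂(0.4137/0.0251) = 1.67252
  P(2)·log₂(P(2)/Q(2)) = 0.5863·log₂(0.5863/0.9749) = -0.43012

D_KL(P||Q) = 1.67252 - 0.43012 = 1.24240 ≈ 1.2424 bits

D_KL(Q||P) = Σ Q(x) log₂(Q(x)/P(x))

Computing term by term:
  Q(1)·log₂(Q(1)/P(1)) = 0.0251·log₂(0.0251/0.4137) = -0.10147
  Q(2)·log₂(Q(2)/P(2)) = 0.9749·log₂(0.9749/0.5863) = 0.71520

D_KL(Q||P) = -0.10147 + 0.71520 = 0.61373 ≈ 0.6137 bits

These are NOT equal (difference: 0.6287 bits). KL divergence is asymmetric: D_KL(P||Q) ≠ D_KL(Q||P) in general.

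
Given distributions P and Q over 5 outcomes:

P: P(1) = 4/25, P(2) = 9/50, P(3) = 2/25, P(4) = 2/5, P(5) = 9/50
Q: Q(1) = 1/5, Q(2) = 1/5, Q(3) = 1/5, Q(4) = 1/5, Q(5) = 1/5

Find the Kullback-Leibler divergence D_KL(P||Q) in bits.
0.1880 bits

D_KL(P||Q) = Σ P(x) log₂(P(x)/Q(x))

Computing term by term:
  P(1)·log₂(P(1)/Q(1)) = (4/25)·log₂((4/25)/(1/5)) = -0.05151
  P(2)·log₂(P(2)/Q(2)) = (9/50)·log₂((9/50)/(1/5)) = -0.02736
  P(3)·log₂(P(3)/Q(3)) = (2/25)·log₂((2/25)/(1/5)) = -0.10575
  P(4)·log₂(P(4)/Q(4)) = (2/5)·log₂((2/5)/(1/5)) = 0.40000
  P(5)·log₂(P(5)/Q(5)) = (9/50)·log₂((9/50)/(1/5)) = -0.02736

D_KL(P||Q) = -0.05151 - 0.02736 - 0.10575 + 0.40000 - 0.02736 = 0.18802 ≈ 0.1880 bits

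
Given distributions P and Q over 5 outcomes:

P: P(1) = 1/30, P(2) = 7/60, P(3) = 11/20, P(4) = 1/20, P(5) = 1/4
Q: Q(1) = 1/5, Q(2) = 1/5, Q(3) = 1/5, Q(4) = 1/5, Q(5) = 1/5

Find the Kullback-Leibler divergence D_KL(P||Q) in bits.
0.6063 bits

D_KL(P||Q) = Σ P(x) log₂(P(x)/Q(x))

Computing term by term:
  P(1)·log₂(P(1)/Q(1)) = (1/30)·log₂((1/30)/(1/5)) = -0.08617
  P(2)·log₂(P(2)/Q(2)) = (7/60)·log₂((7/60)/(1/5)) = -0.09072
  P(3)·log₂(P(3)/Q(3)) = (11/20)·log₂((11/20)/(1/5)) = 0.80269
  P(4)·log₂(P(4)/Q(4)) = (1/20)·log₂((1/20)/(1/5)) = -0.10000
  P(5)·log₂(P(5)/Q(5)) = (1/4)·log₂((1/4)/(1/5)) = 0.08048

D_KL(P||Q) = -0.08617 - 0.09072 + 0.80269 - 0.10000 + 0.08048 = 0.60628 ≈ 0.6063 bits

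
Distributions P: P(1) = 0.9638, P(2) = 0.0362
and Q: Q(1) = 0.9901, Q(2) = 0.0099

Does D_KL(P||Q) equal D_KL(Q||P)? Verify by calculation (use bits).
D_KL(P||Q) = 0.0303 bits, D_KL(Q||P) = 0.0199 bits. No — D_KL(P||Q) ≠ D_KL(Q||P) for this pair.

D_KL(P||Q) = Σ P(x) log₂(P(x)/Q(x))

Computing term by term:
  P(1)·log₂(P(1)/Q(1)) = 0.9638·log₂(0.9638/0.9901) = -0.03743
  P(2)·log₂(P(2)/Q(2)) = 0.0362·log₂(0.0362/0.0099) = 0.06771

D_KL(P||Q) = -0.03743 + 0.06771 = 0.03028 ≈ 0.0303 bits

D_KL(Q||P) = Σ Q(x) log₂(Q(x)/P(x))

Computing term by term:
  Q(1)·log₂(Q(1)/P(1)) = 0.9901·log₂(0.9901/0.9638) = 0.03846
  Q(2)·log₂(Q(2)/P(2)) = 0.0099·log₂(0.0099/0.0362) = -0.01852

D_KL(Q||P) = 0.03846 - 0.01852 = 0.01994 ≈ 0.0199 bits

These are NOT equal (difference: 0.0104 bits). KL divergence is asymmetric: D_KL(P||Q) ≠ D_KL(Q||P) in general.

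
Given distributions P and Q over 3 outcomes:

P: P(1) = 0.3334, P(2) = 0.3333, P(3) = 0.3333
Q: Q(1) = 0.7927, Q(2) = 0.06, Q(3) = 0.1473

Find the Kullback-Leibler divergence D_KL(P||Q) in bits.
0.8006 bits

D_KL(P||Q) = Σ P(x) log₂(P(x)/Q(x))

Computing term by term:
  P(1)·log₂(P(1)/Q(1)) = 0.3334·log₂(0.3334/0.7927) = -0.41659
  P(2)·log₂(P(2)/Q(2)) = 0.3333·log₂(0.3333/0.06) = 0.82451
  P(3)·log₂(P(3)/Q(3)) = 0.3333·log₂(0.3333/0.1473) = 0.39265

D_KL(P||Q) = -0.41659 + 0.82451 + 0.39265 = 0.80057 ≈ 0.8006 bits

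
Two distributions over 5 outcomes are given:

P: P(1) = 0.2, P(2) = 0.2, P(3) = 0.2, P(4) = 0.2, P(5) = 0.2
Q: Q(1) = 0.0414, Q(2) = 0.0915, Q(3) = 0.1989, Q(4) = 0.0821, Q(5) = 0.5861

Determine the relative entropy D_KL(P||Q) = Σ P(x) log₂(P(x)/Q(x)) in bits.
0.6284 bits

D_KL(P||Q) = Σ P(x) log₂(P(x)/Q(x))

Computing term by term:
  P(1)·log₂(P(1)/Q(1)) = 0.2·log₂(0.2/0.0414) = 0.45446
  P(2)·log₂(P(2)/Q(2)) = 0.2·log₂(0.2/0.0915) = 0.22563
  P(3)·log₂(P(3)/Q(3)) = 0.2·log₂(0.2/0.1989) = 0.00159
  P(4)·log₂(P(4)/Q(4)) = 0.2·log₂(0.2/0.0821) = 0.25691
  P(5)·log₂(P(5)/Q(5)) = 0.2·log₂(0.2/0.5861) = -0.31023

D_KL(P||Q) = 0.45446 + 0.22563 + 0.00159 + 0.25691 - 0.31023 = 0.62836 ≈ 0.6284 bits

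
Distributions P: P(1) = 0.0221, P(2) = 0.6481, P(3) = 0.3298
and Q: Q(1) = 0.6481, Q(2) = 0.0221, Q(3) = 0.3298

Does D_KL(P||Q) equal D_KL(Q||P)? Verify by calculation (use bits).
D_KL(P||Q) = 3.0512 bits, D_KL(Q||P) = 3.0512 bits. Yes — for this pair D_KL(P||Q) = D_KL(Q||P).

D_KL(P||Q) = Σ P(x) log₂(P(x)/Q(x))

Computing term by term:
  P(1)·log₂(P(1)/Q(1)) = 0.0221·log₂(0.0221/0.6481) = -0.10772
  P(2)·log₂(P(2)/Q(2)) = 0.6481·log₂(0.6481/0.0221) = 3.15890
  P(3)·log₂(P(3)/Q(3)) = 0.3298·log₂(0.3298/0.3298) = 0.00000

D_KL(P||Q) = -0.10772 + 3.15890 + 0.00000 = 3.05118 ≈ 3.0512 bits

D_KL(Q||P) = Σ Q(x) log₂(Q(x)/P(x))

Computing term by term:
  Q(1)·log₂(Q(1)/P(1)) = 0.6481·log₂(0.6481/0.0221) = 3.15890
  Q(2)·log₂(Q(2)/P(2)) = 0.0221·log₂(0.0221/0.6481) = -0.10772
  Q(3)·log₂(Q(3)/P(3)) = 0.3298·log₂(0.3298/0.3298) = 0.00000

D_KL(Q||P) = 3.15890 - 0.10772 + 0.00000 = 3.05118 ≈ 3.0512 bits

These ARE equal here. Q is P with outcomes relabeled (Q(1) = P(2), Q(2) = P(1)) by a relabeling that is its own inverse, so the two sums contain exactly the same terms in a different order. This is a special case — KL divergence is not symmetric in general: D_KL(P||Q) ≠ D_KL(Q||P) for most P, Q.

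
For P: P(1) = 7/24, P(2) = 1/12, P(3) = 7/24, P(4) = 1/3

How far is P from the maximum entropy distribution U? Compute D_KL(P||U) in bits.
0.1360 bits

U(i) = 1/4 for all i

D_KL(P||U) = Σ P(x) log₂(P(x) / (1/4))
           = Σ P(x) log₂(P(x)) + log₂(4)
           = log₂(4) - H(P)

H(P) = -Σ P(x) log₂(P(x)):
  -P(1)·log₂(P(1)) = -(7/24)·log₂(7/24) = 0.51847
  -P(2)·log₂(P(2)) = -(1/12)·log₂(1/12) = 0.29875
  -P(3)·log₂(P(3)) = -(7/24)·log₂(7/24) = 0.51847
  -P(4)·log₂(P(4)) = -(1/3)·log₂(1/3) = 0.52832
H(P) = 0.51847 + 0.29875 + 0.51847 + 0.52832 = 1.86401 bits

log₂(4) = 2.00000 bits

D_KL(P||U) = 2.00000 - 1.86401 = 0.13599 ≈ 0.1360 bits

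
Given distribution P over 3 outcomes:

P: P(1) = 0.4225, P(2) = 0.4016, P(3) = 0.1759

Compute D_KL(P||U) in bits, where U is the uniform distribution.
0.0902 bits

U(i) = 1/3 for all i

D_KL(P||U) = Σ P(x) log₂(P(x) / (1/3))
           = Σ P(x) log₂(P(x)) + log₂(3)
           = log₂(3) - H(P)

H(P) = -Σ P(x) log₂(P(x)):
  -P(1)·log₂(P(1)) = -(0.4225)·log₂(0.4225) = 0.52516
  -P(2)·log₂(P(2)) = -(0.4016)·log₂(0.4016) = 0.52857
  -P(3)·log₂(P(3)) = -(0.1759)·log₂(0.1759) = 0.44101
H(P) = 0.52516 + 0.52857 + 0.44101 = 1.49474 bits

log₂(3) = 1.58496 bits

D_KL(P||U) = 1.58496 - 1.49474 = 0.09022 ≈ 0.0902 bits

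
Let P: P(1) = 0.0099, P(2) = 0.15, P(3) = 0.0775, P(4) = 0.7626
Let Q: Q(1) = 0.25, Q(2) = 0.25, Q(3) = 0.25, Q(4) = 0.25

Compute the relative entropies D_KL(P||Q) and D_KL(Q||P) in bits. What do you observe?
D_KL(P||Q) = 0.9394 bits, D_KL(Q||P) = 1.3690 bits. The two directions give different values (D_KL(Q||P) exceeds D_KL(P||Q) by 0.4296 bits): KL divergence is asymmetric.

D_KL(P||Q) = Σ P(x) log₂(P(x)/Q(x))

Computing term by term:
  P(1)·log₂(P(1)/Q(1)) = 0.0099·log₂(0.0099/0.25) = -0.04612
  P(2)·log₂(P(2)/Q(2)) = 0.15·log₂(0.15/0.25) = -0.11054
  P(3)·log₂(P(3)/Q(3)) = 0.0775·log₂(0.0775/0.25) = -0.13095
  P(4)·log₂(P(4)/Q(4)) = 0.7626·log₂(0.7626/0.25) = 1.22702

D_KL(P||Q) = -0.04612 - 0.11054 - 0.13095 + 1.22702 = 0.93941 ≈ 0.9394 bits

D_KL(Q||P) = Σ Q(x) log₂(Q(x)/P(x))

Computing term by term:
  Q(1)·log₂(Q(1)/P(1)) = 0.25·log₂(0.25/0.0099) = 1.16459
  Q(2)·log₂(Q(2)/P(2)) = 0.25·log₂(0.25/0.15) = 0.18424
  Q(3)·log₂(Q(3)/P(3)) = 0.25·log₂(0.25/0.0775) = 0.42241
  Q(4)·log₂(Q(4)/P(4)) = 0.25·log₂(0.25/0.7626) = -0.40225

D_KL(Q||P) = 1.16459 + 0.18424 + 0.42241 - 0.40225 = 1.36899 ≈ 1.3690 bits

These are NOT equal (difference: 0.4296 bits). KL divergence is asymmetric: D_KL(P||Q) ≠ D_KL(Q||P) in general.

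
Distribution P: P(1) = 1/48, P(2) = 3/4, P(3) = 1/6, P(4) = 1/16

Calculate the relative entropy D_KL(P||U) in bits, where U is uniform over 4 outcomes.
0.8915 bits

U(i) = 1/4 for all i

D_KL(P||U) = Σ P(x) log₂(P(x) / (1/4))
           = Σ P(x) log₂(P(x)) + log₂(4)
           = log₂(4) - H(P)

H(P) = -Σ P(x) log₂(P(x)):
  -P(1)·log₂(P(1)) = -(1/48)·log₂(1/48) = 0.11635
  -P(2)·log₂(P(2)) = -(3/4)·log₂(3/4) = 0.31128
  -P(3)·log₂(P(3)) = -(1/6)·log₂(1/6) = 0.43083
  -P(4)·log₂(P(4)) = -(1/16)·log₂(1/16) = 0.25000
H(P) = 0.11635 + 0.31128 + 0.43083 + 0.25000 = 1.10846 bits

log₂(4) = 2.00000 bits

D_KL(P||U) = 2.00000 - 1.10846 = 0.89154 ≈ 0.8915 bits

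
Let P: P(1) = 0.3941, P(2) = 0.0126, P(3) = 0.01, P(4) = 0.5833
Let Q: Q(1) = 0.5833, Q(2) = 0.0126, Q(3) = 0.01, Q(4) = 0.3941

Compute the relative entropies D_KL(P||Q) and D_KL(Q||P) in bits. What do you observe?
D_KL(P||Q) = 0.1070 bits, D_KL(Q||P) = 0.1070 bits. The two directions give the same value here, because Q is a self-inverse relabeling of P; in general KL divergence is asymmetric.

D_KL(P||Q) = Σ P(x) log₂(P(x)/Q(x))

Computing term by term:
  P(1)·log₂(P(1)/Q(1)) = 0.3941·log₂(0.3941/0.5833) = -0.22293
  P(2)·log₂(P(2)/Q(2)) = 0.0126·log₂(0.0126/0.0126) = 0.00000
  P(3)·log₂(P(3)/Q(3)) = 0.01·log₂(0.01/0.01) = 0.00000
  P(4)·log₂(P(4)/Q(4)) = 0.5833·log₂(0.5833/0.3941) = 0.32996

D_KL(P||Q) = -0.22293 + 0.00000 + 0.00000 + 0.32996 = 0.10703 ≈ 0.1070 bits

D_KL(Q||P) = Σ Q(x) log₂(Q(x)/P(x))

Computing term by term:
  Q(1)·log₂(Q(1)/P(1)) = 0.5833·log₂(0.5833/0.3941) = 0.32996
  Q(2)·log₂(Q(2)/P(2)) = 0.0126·log₂(0.0126/0.0126) = 0.00000
  Q(3)·log₂(Q(3)/P(3)) = 0.01·log₂(0.01/0.01) = 0.00000
  Q(4)·log₂(Q(4)/P(4)) = 0.3941·log₂(0.3941/0.5833) = -0.22293

D_KL(Q||P) = 0.32996 + 0.00000 + 0.00000 - 0.22293 = 0.10703 ≈ 0.1070 bits

These ARE equal here. Q is P with outcomes relabeled (Q(1) = P(4), Q(4) = P(1)) by a relabeling that is its own inverse, so the two sums contain exactly the same terms in a different order. This is a special case — KL divergence is not symmetric in general: D_KL(P||Q) ≠ D_KL(Q||P) for most P, Q.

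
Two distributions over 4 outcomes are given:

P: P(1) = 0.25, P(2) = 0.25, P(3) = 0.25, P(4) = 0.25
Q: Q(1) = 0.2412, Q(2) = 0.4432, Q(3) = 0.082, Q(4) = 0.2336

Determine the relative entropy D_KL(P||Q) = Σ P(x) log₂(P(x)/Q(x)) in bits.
0.2329 bits

D_KL(P||Q) = Σ P(x) log₂(P(x)/Q(x))

Computing term by term:
  P(1)·log₂(P(1)/Q(1)) = 0.25·log₂(0.25/0.2412) = 0.01292
  P(2)·log₂(P(2)/Q(2)) = 0.25·log₂(0.25/0.4432) = -0.20651
  P(3)·log₂(P(3)/Q(3)) = 0.25·log₂(0.25/0.082) = 0.40206
  P(4)·log₂(P(4)/Q(4)) = 0.25·log₂(0.25/0.2336) = 0.02447

D_KL(P||Q) = 0.01292 - 0.20651 + 0.40206 + 0.02447 = 0.23294 ≈ 0.2329 bits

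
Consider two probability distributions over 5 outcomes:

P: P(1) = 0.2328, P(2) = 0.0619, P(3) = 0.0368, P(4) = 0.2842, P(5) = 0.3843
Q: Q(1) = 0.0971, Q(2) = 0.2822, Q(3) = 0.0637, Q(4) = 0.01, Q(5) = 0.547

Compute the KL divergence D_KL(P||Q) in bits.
1.3057 bits

D_KL(P||Q) = Σ P(x) log₂(P(x)/Q(x))

Computing term by term:
  P(1)·log₂(P(1)/Q(1)) = 0.2328·log₂(0.2328/0.0971) = 0.29369
  P(2)·log₂(P(2)/Q(2)) = 0.0619·log₂(0.0619/0.2822) = -0.13548
  P(3)·log₂(P(3)/Q(3)) = 0.0368·log₂(0.0368/0.0637) = -0.02913
  P(4)·log₂(P(4)/Q(4)) = 0.2842·log₂(0.2842/0.01) = 1.37235
  P(5)·log₂(P(5)/Q(5)) = 0.3843·log₂(0.3843/0.547) = -0.19573

D_KL(P||Q) = 0.29369 - 0.13548 - 0.02913 + 1.37235 - 0.19573 = 1.30570 ≈ 1.3057 bits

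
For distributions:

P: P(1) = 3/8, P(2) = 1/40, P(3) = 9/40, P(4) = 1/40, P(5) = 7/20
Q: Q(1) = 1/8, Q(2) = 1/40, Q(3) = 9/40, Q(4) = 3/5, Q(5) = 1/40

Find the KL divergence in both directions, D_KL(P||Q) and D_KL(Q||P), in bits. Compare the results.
D_KL(P||Q) = 1.8123 bits, D_KL(Q||P) = 2.4577 bits. D_KL(Q||P) is larger than D_KL(P||Q) by 0.6454 bits; the two directions differ.

D_KL(P||Q) = Σ P(x) log₂(P(x)/Q(x))

Computing term by term:
  P(1)·log₂(P(1)/Q(1)) = (3/8)·log₂((3/8)/(1/8)) = 0.59436
  P(2)·log₂(P(2)/Q(2)) = (1/40)·log₂((1/40)/(1/40)) = 0.00000
  P(3)·log₂(P(3)/Q(3)) = (9/40)·log₂((9/40)/(9/40)) = 0.00000
  P(4)·log₂(P(4)/Q(4)) = (1/40)·log₂((1/40)/(3/5)) = -0.11462
  P(5)·log₂(P(5)/Q(5)) = (7/20)·log₂((7/20)/(1/40)) = 1.33257

D_KL(P||Q) = 0.59436 + 0.00000 + 0.00000 - 0.11462 + 1.33257 = 1.81231 ≈ 1.8123 bits

D_KL(Q||P) = Σ Q(x) log₂(Q(x)/P(x))

Computing term by term:
  Q(1)·log₂(Q(1)/P(1)) = (1/8)·log₂((1/8)/(3/8)) = -0.19812
  Q(2)·log₂(Q(2)/P(2)) = (1/40)·log₂((1/40)/(1/40)) = 0.00000
  Q(3)·log₂(Q(3)/P(3)) = (9/40)·log₂((9/40)/(9/40)) = 0.00000
  Q(4)·log₂(Q(4)/P(4)) = (3/5)·log₂((3/5)/(1/40)) = 2.75098
  Q(5)·log₂(Q(5)/P(5)) = (1/40)·log₂((1/40)/(7/20)) = -0.09518

D_KL(Q||P) = -0.19812 + 0.00000 + 0.00000 + 2.75098 - 0.09518 = 2.45768 ≈ 2.4577 bits

These are NOT equal (difference: 0.6454 bits). KL divergence is asymmetric: D_KL(P||Q) ≠ D_KL(Q||P) in general.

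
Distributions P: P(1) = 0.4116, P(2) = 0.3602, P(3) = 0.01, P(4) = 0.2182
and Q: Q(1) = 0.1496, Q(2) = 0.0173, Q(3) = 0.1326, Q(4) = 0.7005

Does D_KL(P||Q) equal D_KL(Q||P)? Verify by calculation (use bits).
D_KL(P||Q) = 1.7742 bits, D_KL(Q||P) = 1.3790 bits. No — D_KL(P||Q) ≠ D_KL(Q||P) for this pair.

D_KL(P||Q) = Σ P(x) log₂(P(x)/Q(x))

Computing term by term:
  P(1)·log₂(P(1)/Q(1)) = 0.4116·log₂(0.4116/0.1496) = 0.60099
  P(2)·log₂(P(2)/Q(2)) = 0.3602·log₂(0.3602/0.0173) = 1.57766
  P(3)·log₂(P(3)/Q(3)) = 0.01·log₂(0.01/0.1326) = -0.03729
  P(4)·log₂(P(4)/Q(4)) = 0.2182·log₂(0.2182/0.7005) = -0.36717

D_KL(P||Q) = 0.60099 + 1.57766 - 0.03729 - 0.36717 = 1.77419 ≈ 1.7742 bits

D_KL(Q||P) = Σ Q(x) log₂(Q(x)/P(x))

Computing term by term:
  Q(1)·log₂(Q(1)/P(1)) = 0.1496·log₂(0.1496/0.4116) = -0.21844
  Q(2)·log₂(Q(2)/P(2)) = 0.0173·log₂(0.0173/0.3602) = -0.07577
  Q(3)·log₂(Q(3)/P(3)) = 0.1326·log₂(0.1326/0.01) = 0.49447
  Q(4)·log₂(Q(4)/P(4)) = 0.7005·log₂(0.7005/0.2182) = 1.17876

D_KL(Q||P) = -0.21844 - 0.07577 + 0.49447 + 1.17876 = 1.37902 ≈ 1.3790 bits

These are NOT equal (difference: 0.3952 bits). KL divergence is asymmetric: D_KL(P||Q) ≠ D_KL(Q||P) in general.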